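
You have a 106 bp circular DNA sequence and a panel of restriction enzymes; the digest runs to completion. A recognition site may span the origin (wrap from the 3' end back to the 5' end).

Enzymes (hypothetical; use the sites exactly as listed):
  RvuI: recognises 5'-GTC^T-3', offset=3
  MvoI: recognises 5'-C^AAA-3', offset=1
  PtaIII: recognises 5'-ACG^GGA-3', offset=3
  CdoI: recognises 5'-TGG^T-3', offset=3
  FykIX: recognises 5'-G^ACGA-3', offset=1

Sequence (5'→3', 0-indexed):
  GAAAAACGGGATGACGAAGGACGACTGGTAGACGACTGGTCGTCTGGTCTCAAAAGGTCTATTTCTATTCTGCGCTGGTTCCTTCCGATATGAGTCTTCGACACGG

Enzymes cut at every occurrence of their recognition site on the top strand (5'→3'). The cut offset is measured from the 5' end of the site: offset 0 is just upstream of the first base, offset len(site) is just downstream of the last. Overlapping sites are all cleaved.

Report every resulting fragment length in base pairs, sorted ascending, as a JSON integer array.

[2,2,3,3,5,5,7,8,8,8,9,9,18,19]

Scan for sites:
  RvuI (GTCT, off=3): starts [41, 46, 56, 93] → cuts [44, 49, 59, 96]
  MvoI (CAAA, off=1): starts [50] → cuts [51]
  PtaIII (ACGGGA, off=3): starts [5, 102] → cuts [8, 105]
  CdoI (TGGT, off=3): starts [25, 36, 44, 75] → cuts [28, 39, 47, 78]
  FykIX (GACGA, off=1): starts [12, 19, 30] → cuts [13, 20, 31]

All cut coordinates (distinct, sorted): [8, 13, 20, 28, 31, 39, 44, 47, 49, 51, 59, 78, 96, 105]

Fragment lengths:
  8→13: 5 bp
  13→20: 7 bp
  20→28: 8 bp
  28→31: 3 bp
  31→39: 8 bp
  39→44: 5 bp
  44→47: 3 bp
  47→49: 2 bp
  49→51: 2 bp
  51→59: 8 bp
  59→78: 19 bp
  78→96: 18 bp
  96→105: 9 bp
  105→8 (wrap): 106-105+8 = 9 bp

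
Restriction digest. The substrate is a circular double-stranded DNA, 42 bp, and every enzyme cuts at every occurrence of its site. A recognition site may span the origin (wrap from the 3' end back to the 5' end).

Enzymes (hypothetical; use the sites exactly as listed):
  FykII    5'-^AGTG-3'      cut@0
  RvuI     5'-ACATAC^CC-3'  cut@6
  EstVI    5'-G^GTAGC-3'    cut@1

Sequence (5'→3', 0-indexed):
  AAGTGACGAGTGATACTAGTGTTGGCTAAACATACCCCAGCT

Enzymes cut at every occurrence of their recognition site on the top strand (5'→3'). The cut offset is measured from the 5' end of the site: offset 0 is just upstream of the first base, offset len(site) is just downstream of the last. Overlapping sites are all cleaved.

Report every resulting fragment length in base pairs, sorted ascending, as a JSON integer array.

[7,8,9,18]

Per-enzyme occurrences:
  FykII (AGTG, off=0): starts [1, 8, 17] → cuts [1, 8, 17]
  RvuI (ACATACCC, off=6): starts [29] → cuts [35]
  EstVI (GGTAGC, off=1): no sites

All cut coordinates (distinct, sorted): [1, 8, 17, 35]

Fragments:
  1→8: 7 bp
  8→17: 9 bp
  17→35: 18 bp
  35→1 (wrap): 42-35+1 = 8 bp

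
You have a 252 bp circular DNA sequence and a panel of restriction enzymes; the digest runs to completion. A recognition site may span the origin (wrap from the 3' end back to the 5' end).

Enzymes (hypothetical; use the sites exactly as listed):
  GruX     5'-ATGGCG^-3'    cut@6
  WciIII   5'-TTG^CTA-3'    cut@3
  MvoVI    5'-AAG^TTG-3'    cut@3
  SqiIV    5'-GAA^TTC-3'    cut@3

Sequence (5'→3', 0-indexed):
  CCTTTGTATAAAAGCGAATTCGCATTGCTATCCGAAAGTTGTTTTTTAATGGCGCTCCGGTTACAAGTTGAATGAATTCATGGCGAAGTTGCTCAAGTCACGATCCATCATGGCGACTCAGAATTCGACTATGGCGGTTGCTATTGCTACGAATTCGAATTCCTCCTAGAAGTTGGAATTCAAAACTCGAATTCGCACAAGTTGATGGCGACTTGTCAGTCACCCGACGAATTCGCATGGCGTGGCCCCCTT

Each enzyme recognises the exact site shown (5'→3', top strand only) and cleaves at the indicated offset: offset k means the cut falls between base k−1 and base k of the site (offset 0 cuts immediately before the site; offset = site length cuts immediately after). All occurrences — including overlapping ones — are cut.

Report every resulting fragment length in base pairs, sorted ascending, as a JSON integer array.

[3,4,6,6,6,7,8,9,9,9,9,10,11,11,13,13,13,13,16,21,27,28]

Per-enzyme occurrences:
  GruX (ATGGCG, off=6): starts [48, 79, 109, 130, 204, 236] → cuts [54, 85, 115, 136, 210, 242]
  WciIII (TTGCTA, off=3): starts [24, 137, 143] → cuts [27, 140, 146]
  MvoVI (AAGTTG, off=3): starts [35, 64, 85, 169, 198] → cuts [38, 67, 88, 172, 201]
  SqiIV (GAATTC, off=3): starts [15, 73, 120, 150, 156, 175, 188, 228] → cuts [18, 76, 123, 153, 159, 178, 191, 231]

All cut coordinates (distinct, sorted): [18, 27, 38, 54, 67, 76, 85, 88, 115, 123, 136, 140, 146, 153, 159, 172, 178, 191, 201, 210, 231, 242]

Fragment lengths:
  18→27: 9 bp
  27→38: 11 bp
  38→54: 16 bp
  54→67: 13 bp
  67→76: 9 bp
  76→85: 9 bp
  85→88: 3 bp
  88→115: 27 bp
  115→123: 8 bp
  123→136: 13 bp
  136→140: 4 bp
  140→146: 6 bp
  146→153: 7 bp
  153→159: 6 bp
  159→172: 13 bp
  172→178: 6 bp
  178→191: 13 bp
  191→201: 10 bp
  201→210: 9 bp
  210→231: 21 bp
  231→242: 11 bp
  242→18 (wrap): 252-242+18 = 28 bp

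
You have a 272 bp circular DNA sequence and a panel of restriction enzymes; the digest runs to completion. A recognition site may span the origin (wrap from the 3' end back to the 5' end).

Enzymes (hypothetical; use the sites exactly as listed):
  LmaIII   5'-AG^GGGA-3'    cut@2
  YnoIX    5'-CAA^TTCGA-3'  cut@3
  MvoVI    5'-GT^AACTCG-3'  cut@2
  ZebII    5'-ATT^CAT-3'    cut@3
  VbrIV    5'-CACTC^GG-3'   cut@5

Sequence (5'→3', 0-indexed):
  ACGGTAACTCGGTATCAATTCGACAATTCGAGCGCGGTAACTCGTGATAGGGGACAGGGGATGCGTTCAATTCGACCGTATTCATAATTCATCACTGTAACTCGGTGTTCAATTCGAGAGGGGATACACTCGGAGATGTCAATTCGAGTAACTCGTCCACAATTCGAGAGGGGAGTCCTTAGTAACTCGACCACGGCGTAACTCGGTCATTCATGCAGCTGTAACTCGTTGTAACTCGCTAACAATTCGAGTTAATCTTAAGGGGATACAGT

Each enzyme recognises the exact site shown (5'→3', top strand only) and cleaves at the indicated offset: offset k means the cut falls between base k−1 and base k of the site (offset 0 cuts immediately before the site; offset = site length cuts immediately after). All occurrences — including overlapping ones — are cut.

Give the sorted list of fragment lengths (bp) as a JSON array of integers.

Site scan:
  LmaIII (AGGGGA, off=2): starts [48, 55, 118, 168, 260] → cuts [50, 57, 120, 170, 262]
  YnoIX (CAATTCGA, off=3): starts [15, 23, 67, 109, 139, 159, 242] → cuts [18, 26, 70, 112, 142, 162, 245]
  MvoVI (GTAACTCG, off=2): starts [3, 36, 96, 147, 181, 197, 220, 230] → cuts [5, 38, 98, 149, 183, 199, 222, 232]
  ZebII (ATTCAT, off=3): starts [79, 86, 208] → cuts [82, 89, 211]
  VbrIV (CACTCGG, off=5): starts [126] → cuts [131]

Pooled cuts: [5, 18, 26, 38, 50, 57, 70, 82, 89, 98, 112, 120, 131, 142, 149, 162, 170, 183, 199, 211, 222, 232, 245, 262]

Fragment lengths:
  5→18: 13 bp
  18→26: 8 bp
  26→38: 12 bp
  38→50: 12 bp
  50→57: 7 bp
  57→70: 13 bp
  70→82: 12 bp
  82→89: 7 bp
  89→98: 9 bp
  98→112: 14 bp
  112→120: 8 bp
  120→131: 11 bp
  131→142: 11 bp
  142→149: 7 bp
  149→162: 13 bp
  162→170: 8 bp
  170→183: 13 bp
  183→199: 16 bp
  199→211: 12 bp
  211→222: 11 bp
  222→232: 10 bp
  232→245: 13 bp
  245→262: 17 bp
  262→5 (wrap): 272-262+5 = 15 bp

[7,7,7,8,8,8,9,10,11,11,11,12,12,12,12,13,13,13,13,13,14,15,16,17]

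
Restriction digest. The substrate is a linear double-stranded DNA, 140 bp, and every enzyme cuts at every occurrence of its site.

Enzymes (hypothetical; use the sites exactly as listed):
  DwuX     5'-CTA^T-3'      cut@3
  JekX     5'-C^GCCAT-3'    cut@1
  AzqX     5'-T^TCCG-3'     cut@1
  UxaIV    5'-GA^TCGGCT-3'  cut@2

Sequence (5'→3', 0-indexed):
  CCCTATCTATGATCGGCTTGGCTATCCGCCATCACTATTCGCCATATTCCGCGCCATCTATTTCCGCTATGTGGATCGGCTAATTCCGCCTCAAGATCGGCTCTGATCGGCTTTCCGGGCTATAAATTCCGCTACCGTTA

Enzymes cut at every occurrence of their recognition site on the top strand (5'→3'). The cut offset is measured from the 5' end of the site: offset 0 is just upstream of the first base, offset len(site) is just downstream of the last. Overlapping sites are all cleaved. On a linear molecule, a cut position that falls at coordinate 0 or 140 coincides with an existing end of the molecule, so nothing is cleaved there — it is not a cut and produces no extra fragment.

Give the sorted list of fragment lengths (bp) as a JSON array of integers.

[2,3,3,3,4,5,5,5,6,7,7,7,8,9,9,10,10,12,12,13]

Per-enzyme occurrences:
  DwuX CTAT/3: at [2, 6, 21, 34, 57, 66, 119] ⇒ [5, 9, 24, 37, 60, 69, 122]
  JekX CGCCAT/1: at [26, 39, 51] ⇒ [27, 40, 52]
  AzqX TTCCG/1: at [46, 61, 83, 112, 126] ⇒ [47, 62, 84, 113, 127]
  UxaIV GATCGGCT/2: at [10, 73, 94, 104] ⇒ [12, 75, 96, 106]

All cut coordinates (distinct, sorted): [5, 9, 12, 24, 27, 37, 40, 47, 52, 60, 62, 69, 75, 84, 96, 106, 113, 122, 127]

Fragment lengths:
  [0,5): 5 bp
  [5,9): 4 bp
  [9,12): 3 bp
  [12,24): 12 bp
  [24,27): 3 bp
  [27,37): 10 bp
  [37,40): 3 bp
  [40,47): 7 bp
  [47,52): 5 bp
  [52,60): 8 bp
  [60,62): 2 bp
  [62,69): 7 bp
  [69,75): 6 bp
  [75,84): 9 bp
  [84,96): 12 bp
  [96,106): 10 bp
  [106,113): 7 bp
  [113,122): 9 bp
  [122,127): 5 bp
  [127,140): 13 bp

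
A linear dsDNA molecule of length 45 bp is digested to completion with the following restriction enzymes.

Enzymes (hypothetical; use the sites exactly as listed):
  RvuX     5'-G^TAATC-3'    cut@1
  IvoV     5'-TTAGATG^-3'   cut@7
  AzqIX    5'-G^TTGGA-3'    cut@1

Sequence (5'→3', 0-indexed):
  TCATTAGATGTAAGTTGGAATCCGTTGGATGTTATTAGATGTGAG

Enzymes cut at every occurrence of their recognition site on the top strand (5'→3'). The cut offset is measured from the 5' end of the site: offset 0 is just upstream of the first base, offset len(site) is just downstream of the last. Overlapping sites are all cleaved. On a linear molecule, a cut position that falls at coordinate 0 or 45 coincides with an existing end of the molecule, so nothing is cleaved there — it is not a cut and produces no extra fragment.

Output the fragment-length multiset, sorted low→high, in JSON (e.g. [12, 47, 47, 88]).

Scan for sites:
  RvuX (GTAATC, off=1): no sites
  IvoV TTAGATG/7: at [3, 34] ⇒ [10, 41]
  AzqIX GTTGGA/1: at [13, 23] ⇒ [14, 24]

Pooled cuts: [10, 14, 24, 41]

Fragment lengths:
  [0,10): 10 bp
  [10,14): 4 bp
  [14,24): 10 bp
  [24,41): 17 bp
  [41,45): 4 bp

[4,4,10,10,17]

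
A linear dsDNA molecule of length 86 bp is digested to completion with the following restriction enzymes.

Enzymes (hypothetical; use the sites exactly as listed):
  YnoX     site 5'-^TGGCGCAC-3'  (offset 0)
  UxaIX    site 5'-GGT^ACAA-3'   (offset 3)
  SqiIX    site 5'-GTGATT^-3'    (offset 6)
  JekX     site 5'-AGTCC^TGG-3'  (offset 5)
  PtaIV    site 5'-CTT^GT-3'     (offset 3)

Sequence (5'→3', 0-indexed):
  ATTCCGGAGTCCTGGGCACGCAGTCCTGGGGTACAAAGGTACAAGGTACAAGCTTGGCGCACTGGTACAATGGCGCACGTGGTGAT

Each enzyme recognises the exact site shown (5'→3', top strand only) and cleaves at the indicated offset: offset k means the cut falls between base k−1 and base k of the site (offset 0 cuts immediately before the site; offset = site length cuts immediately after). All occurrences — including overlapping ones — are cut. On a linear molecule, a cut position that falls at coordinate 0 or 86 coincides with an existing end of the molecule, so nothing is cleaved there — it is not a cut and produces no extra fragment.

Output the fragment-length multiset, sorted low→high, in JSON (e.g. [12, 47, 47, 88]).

Per-enzyme occurrences:
  YnoX (TGGCGCAC, off=0): starts [54, 70] → cuts [54, 70]
  UxaIX (GGTACAA, off=3): starts [29, 37, 44, 63] → cuts [32, 40, 47, 66]
  SqiIX (GTGATT, off=6): no sites
  JekX (AGTCCTGG, off=5): starts [7, 21] → cuts [12, 26]
  PtaIV (CTTGT, off=3): no sites

All cut coordinates (distinct, sorted): [12, 26, 32, 40, 47, 54, 66, 70]

Fragment lengths:
  [0,12): 12 bp
  [12,26): 14 bp
  [26,32): 6 bp
  [32,40): 8 bp
  [40,47): 7 bp
  [47,54): 7 bp
  [54,66): 12 bp
  [66,70): 4 bp
  [70,86): 16 bp

[4,6,7,7,8,12,12,14,16]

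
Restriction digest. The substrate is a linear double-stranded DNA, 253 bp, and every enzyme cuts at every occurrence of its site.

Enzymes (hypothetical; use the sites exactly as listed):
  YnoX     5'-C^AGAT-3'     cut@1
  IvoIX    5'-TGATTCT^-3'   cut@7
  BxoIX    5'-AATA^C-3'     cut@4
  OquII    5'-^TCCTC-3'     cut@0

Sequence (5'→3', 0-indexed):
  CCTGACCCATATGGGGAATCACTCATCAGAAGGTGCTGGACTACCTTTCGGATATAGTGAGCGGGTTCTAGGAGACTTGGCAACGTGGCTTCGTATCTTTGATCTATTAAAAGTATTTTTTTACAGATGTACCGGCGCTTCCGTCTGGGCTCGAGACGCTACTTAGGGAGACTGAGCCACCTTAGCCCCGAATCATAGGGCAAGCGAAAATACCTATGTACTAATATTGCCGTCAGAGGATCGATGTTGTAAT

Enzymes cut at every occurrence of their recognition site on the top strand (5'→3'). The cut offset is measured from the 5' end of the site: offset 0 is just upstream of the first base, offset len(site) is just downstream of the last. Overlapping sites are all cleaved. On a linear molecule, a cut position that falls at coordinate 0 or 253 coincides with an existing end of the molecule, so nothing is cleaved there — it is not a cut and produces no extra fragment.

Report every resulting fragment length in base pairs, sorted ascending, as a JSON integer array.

Per-enzyme occurrences:
  YnoX CAGAT/1: at [123] ⇒ [124]
  IvoIX (TGATTCT, off=7): no sites
  BxoIX AATAC/4: at [208] ⇒ [212]
  OquII (TCCTC, off=0): no sites

Pooled cuts: [124, 212]

Fragments:
  [0,124): 124 bp
  [124,212): 88 bp
  [212,253): 41 bp

[41,88,124]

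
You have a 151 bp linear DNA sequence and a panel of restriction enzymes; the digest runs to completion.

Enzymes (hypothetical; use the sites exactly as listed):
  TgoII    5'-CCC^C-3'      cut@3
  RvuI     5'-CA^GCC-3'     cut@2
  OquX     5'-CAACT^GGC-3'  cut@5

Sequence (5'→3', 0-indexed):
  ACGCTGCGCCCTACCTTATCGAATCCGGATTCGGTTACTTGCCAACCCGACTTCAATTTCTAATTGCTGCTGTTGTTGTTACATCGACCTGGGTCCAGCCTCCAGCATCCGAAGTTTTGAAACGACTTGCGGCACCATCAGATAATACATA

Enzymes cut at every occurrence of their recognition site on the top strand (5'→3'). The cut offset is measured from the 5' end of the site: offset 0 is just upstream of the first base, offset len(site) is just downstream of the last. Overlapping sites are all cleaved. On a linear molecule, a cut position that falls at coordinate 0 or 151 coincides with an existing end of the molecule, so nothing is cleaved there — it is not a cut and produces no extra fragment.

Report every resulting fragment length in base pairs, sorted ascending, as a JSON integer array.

[54,97]

Scan for sites:
  TgoII (CCCC, off=3): no sites
  RvuI CAGCC/2: at [95] ⇒ [97]
  OquX (CAACTGGC, off=5): no sites

All cut coordinates (distinct, sorted): [97]

Fragment lengths:
  [0,97): 97 bp
  [97,151): 54 bp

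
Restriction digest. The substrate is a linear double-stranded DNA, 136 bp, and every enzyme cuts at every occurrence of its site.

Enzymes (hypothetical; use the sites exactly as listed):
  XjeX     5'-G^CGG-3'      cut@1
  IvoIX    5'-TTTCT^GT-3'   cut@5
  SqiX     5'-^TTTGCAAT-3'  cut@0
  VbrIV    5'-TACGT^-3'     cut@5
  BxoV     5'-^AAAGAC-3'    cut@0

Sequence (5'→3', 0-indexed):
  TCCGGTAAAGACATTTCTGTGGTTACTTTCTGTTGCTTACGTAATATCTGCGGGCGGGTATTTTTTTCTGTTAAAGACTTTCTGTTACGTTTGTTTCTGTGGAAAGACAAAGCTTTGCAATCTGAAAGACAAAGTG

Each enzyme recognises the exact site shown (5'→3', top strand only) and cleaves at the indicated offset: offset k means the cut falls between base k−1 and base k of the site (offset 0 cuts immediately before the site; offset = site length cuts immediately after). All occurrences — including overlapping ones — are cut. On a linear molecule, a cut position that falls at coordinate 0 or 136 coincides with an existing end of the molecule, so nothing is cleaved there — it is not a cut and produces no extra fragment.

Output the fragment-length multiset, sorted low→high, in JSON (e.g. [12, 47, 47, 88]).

[3,4,4,6,7,8,8,11,11,11,11,12,12,13,15]

Site scan:
  XjeX GCGG/1: at [49, 53] ⇒ [50, 54]
  IvoIX TTTCTGT/5: at [13, 26, 64, 78, 93] ⇒ [18, 31, 69, 83, 98]
  SqiX TTTGCAAT/0: at [113] ⇒ [113]
  VbrIV TACGT/5: at [37, 85] ⇒ [42, 90]
  BxoV AAAGAC/0: at [6, 72, 102, 124] ⇒ [6, 72, 102, 124]

All cut coordinates (distinct, sorted): [6, 18, 31, 42, 50, 54, 69, 72, 83, 90, 98, 102, 113, 124]

Fragments:
  [0,6): 6 bp
  [6,18): 12 bp
  [18,31): 13 bp
  [31,42): 11 bp
  [42,50): 8 bp
  [50,54): 4 bp
  [54,69): 15 bp
  [69,72): 3 bp
  [72,83): 11 bp
  [83,90): 7 bp
  [90,98): 8 bp
  [98,102): 4 bp
  [102,113): 11 bp
  [113,124): 11 bp
  [124,136): 12 bp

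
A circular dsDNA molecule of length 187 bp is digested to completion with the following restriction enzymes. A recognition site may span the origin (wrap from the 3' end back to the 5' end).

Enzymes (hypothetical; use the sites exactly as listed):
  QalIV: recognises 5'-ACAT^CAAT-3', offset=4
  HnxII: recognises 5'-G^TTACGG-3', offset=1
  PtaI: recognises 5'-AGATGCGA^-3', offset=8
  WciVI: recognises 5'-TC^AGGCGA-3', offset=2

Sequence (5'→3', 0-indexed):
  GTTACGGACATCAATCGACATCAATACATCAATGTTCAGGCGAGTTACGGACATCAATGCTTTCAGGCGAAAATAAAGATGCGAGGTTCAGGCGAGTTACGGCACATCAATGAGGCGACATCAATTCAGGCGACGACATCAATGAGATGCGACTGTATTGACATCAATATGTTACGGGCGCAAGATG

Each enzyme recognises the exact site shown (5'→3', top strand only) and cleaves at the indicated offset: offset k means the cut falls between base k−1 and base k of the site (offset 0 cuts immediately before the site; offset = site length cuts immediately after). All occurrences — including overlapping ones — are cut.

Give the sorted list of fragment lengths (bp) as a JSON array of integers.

Site scan:
  QalIV ACATCAAT/4: at [7, 17, 25, 50, 103, 117, 135, 160] ⇒ [11, 21, 29, 54, 107, 121, 139, 164]
  HnxII GTTACGG/1: at [0, 43, 95, 170] ⇒ [1, 44, 96, 171]
  PtaI AGATGCGA/8: at [76, 144] ⇒ [84, 152]
  WciVI TCAGGCGA/2: at [35, 62, 87, 125] ⇒ [37, 64, 89, 127]

Pooled cuts: [1, 11, 21, 29, 37, 44, 54, 64, 84, 89, 96, 107, 121, 127, 139, 152, 164, 171]

Fragments:
  1→11: 10 bp
  11→21: 10 bp
  21→29: 8 bp
  29→37: 8 bp
  37→44: 7 bp
  44→54: 10 bp
  54→64: 10 bp
  64→84: 20 bp
  84→89: 5 bp
  89→96: 7 bp
  96→107: 11 bp
  107→121: 14 bp
  121→127: 6 bp
  127→139: 12 bp
  139→152: 13 bp
  152→164: 12 bp
  164→171: 7 bp
  171→1 (wrap): 187-171+1 = 17 bp

[5,6,7,7,7,8,8,10,10,10,10,11,12,12,13,14,17,20]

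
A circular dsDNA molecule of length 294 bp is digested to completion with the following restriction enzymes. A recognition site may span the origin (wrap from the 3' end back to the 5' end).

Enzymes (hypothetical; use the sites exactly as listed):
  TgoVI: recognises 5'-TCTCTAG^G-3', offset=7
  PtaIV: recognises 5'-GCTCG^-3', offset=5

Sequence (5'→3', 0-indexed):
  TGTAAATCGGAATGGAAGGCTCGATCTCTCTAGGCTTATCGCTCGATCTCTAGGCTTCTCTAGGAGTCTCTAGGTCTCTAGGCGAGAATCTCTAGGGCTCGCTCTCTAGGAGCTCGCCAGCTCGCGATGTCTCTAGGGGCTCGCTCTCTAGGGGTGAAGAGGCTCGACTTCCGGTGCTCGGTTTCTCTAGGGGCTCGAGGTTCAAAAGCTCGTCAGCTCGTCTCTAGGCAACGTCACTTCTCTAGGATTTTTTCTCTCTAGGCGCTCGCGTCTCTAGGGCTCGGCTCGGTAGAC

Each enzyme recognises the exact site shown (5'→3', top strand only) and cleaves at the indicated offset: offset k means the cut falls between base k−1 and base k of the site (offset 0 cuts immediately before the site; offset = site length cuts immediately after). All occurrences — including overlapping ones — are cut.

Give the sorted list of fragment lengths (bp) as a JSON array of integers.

[5,6,6,7,7,7,7,7,8,8,8,8,8,8,9,10,10,10,10,12,12,14,14,15,15,16,18,29]

Scan for sites:
  TgoVI (TCTCTAGG, off=7): starts [26, 46, 56, 66, 74, 88, 102, 129, 144, 183, 220, 238, 254, 270] → cuts [33, 53, 63, 73, 81, 95, 109, 136, 151, 190, 227, 245, 261, 277]
  PtaIV (GCTCG, off=5): starts [18, 40, 96, 111, 119, 138, 161, 175, 192, 207, 215, 263, 278, 283] → cuts [23, 45, 101, 116, 124, 143, 166, 180, 197, 212, 220, 268, 283, 288]

All cut coordinates (distinct, sorted): [23, 33, 45, 53, 63, 73, 81, 95, 101, 109, 116, 124, 136, 143, 151, 166, 180, 190, 197, 212, 220, 227, 245, 261, 268, 277, 283, 288]

Fragments:
  23→33: 10 bp
  33→45: 12 bp
  45→53: 8 bp
  53→63: 10 bp
  63→73: 10 bp
  73→81: 8 bp
  81→95: 14 bp
  95→101: 6 bp
  101→109: 8 bp
  109→116: 7 bp
  116→124: 8 bp
  124→136: 12 bp
  136→143: 7 bp
  143→151: 8 bp
  151→166: 15 bp
  166→180: 14 bp
  180→190: 10 bp
  190→197: 7 bp
  197→212: 15 bp
  212→220: 8 bp
  220→227: 7 bp
  227→245: 18 bp
  245→261: 16 bp
  261→268: 7 bp
  268→277: 9 bp
  277→283: 6 bp
  283→288: 5 bp
  288→23 (wrap): 294-288+23 = 29 bp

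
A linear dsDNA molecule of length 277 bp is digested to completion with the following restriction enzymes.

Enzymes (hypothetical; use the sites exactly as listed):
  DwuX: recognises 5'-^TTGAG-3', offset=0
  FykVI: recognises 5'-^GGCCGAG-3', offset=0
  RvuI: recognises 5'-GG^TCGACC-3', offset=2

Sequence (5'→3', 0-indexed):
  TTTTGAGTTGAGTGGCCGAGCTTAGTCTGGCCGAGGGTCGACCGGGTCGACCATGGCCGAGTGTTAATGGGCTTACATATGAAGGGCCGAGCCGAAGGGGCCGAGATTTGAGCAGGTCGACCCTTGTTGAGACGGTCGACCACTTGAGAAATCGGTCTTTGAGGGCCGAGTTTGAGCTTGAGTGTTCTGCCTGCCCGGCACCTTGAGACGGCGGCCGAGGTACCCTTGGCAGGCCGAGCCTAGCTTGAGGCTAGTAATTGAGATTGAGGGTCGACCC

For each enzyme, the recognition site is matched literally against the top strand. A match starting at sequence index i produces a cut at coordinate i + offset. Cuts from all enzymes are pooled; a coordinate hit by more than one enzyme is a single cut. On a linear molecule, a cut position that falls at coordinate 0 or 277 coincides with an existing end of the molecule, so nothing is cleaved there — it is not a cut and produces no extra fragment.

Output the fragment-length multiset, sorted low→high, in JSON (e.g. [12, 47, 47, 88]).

[2,5,5,6,6,6,7,7,8,8,8,9,9,9,9,9,10,10,13,13,14,15,15,19,25,30]

Site scan:
  DwuX (TTGAG, off=0): starts [2, 7, 107, 126, 143, 158, 171, 177, 202, 244, 257, 263] → cuts [2, 7, 107, 126, 143, 158, 171, 177, 202, 244, 257, 263]
  FykVI (GGCCGAG, off=0): starts [13, 28, 54, 84, 98, 163, 212, 231] → cuts [13, 28, 54, 84, 98, 163, 212, 231]
  RvuI (GGTCGACC, off=2): starts [35, 44, 114, 133, 268] → cuts [37, 46, 116, 135, 270]

All cut coordinates (distinct, sorted): [2, 7, 13, 28, 37, 46, 54, 84, 98, 107, 116, 126, 135, 143, 158, 163, 171, 177, 202, 212, 231, 244, 257, 263, 270]

Fragment lengths:
  [0,2): 2 bp
  [2,7): 5 bp
  [7,13): 6 bp
  [13,28): 15 bp
  [28,37): 9 bp
  [37,46): 9 bp
  [46,54): 8 bp
  [54,84): 30 bp
  [84,98): 14 bp
  [98,107): 9 bp
  [107,116): 9 bp
  [116,126): 10 bp
  [126,135): 9 bp
  [135,143): 8 bp
  [143,158): 15 bp
  [158,163): 5 bp
  [163,171): 8 bp
  [171,177): 6 bp
  [177,202): 25 bp
  [202,212): 10 bp
  [212,231): 19 bp
  [231,244): 13 bp
  [244,257): 13 bp
  [257,263): 6 bp
  [263,270): 7 bp
  [270,277): 7 bp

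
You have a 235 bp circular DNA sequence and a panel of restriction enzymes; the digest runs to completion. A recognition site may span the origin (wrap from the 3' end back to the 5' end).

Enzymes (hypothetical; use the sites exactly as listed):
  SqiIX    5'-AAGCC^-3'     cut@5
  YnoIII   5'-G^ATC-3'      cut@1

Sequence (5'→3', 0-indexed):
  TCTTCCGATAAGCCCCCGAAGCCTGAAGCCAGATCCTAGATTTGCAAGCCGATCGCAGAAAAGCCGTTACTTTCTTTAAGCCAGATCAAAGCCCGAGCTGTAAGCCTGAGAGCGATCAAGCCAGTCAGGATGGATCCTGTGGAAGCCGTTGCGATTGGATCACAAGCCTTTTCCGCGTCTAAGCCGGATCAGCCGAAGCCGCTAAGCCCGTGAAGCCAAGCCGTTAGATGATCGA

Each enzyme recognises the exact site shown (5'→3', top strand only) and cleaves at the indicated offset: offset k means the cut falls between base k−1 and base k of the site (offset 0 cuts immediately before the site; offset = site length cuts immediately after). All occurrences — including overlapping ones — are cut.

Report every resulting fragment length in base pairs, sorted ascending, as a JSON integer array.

[1,2,2,2,4,5,7,8,8,8,8,9,9,9,10,11,11,13,13,14,14,15,17,17,18]

Scan for sites:
  SqiIX AAGCC/5: at [9, 18, 25, 45, 60, 77, 88, 101, 117, 142, 163, 180, 195, 203, 212, 217] ⇒ [14, 23, 30, 50, 65, 82, 93, 106, 122, 147, 168, 185, 200, 208, 217, 222]
  YnoIII GATC/1: at [31, 50, 83, 113, 132, 157, 186, 229, 233] ⇒ [32, 51, 84, 114, 133, 158, 187, 230, 234]

All cut coordinates (distinct, sorted): [14, 23, 30, 32, 50, 51, 65, 82, 84, 93, 106, 114, 122, 133, 147, 158, 168, 185, 187, 200, 208, 217, 222, 230, 234]

Fragments:
  14→23: 9 bp
  23→30: 7 bp
  30→32: 2 bp
  32→50: 18 bp
  50→51: 1 bp
  51→65: 14 bp
  65→82: 17 bp
  82→84: 2 bp
  84→93: 9 bp
  93→106: 13 bp
  106→114: 8 bp
  114→122: 8 bp
  122→133: 11 bp
  133→147: 14 bp
  147→158: 11 bp
  158→168: 10 bp
  168→185: 17 bp
  185→187: 2 bp
  187→200: 13 bp
  200→208: 8 bp
  208→217: 9 bp
  217→222: 5 bp
  222→230: 8 bp
  230→234: 4 bp
  234→14 (wrap): 235-234+14 = 15 bp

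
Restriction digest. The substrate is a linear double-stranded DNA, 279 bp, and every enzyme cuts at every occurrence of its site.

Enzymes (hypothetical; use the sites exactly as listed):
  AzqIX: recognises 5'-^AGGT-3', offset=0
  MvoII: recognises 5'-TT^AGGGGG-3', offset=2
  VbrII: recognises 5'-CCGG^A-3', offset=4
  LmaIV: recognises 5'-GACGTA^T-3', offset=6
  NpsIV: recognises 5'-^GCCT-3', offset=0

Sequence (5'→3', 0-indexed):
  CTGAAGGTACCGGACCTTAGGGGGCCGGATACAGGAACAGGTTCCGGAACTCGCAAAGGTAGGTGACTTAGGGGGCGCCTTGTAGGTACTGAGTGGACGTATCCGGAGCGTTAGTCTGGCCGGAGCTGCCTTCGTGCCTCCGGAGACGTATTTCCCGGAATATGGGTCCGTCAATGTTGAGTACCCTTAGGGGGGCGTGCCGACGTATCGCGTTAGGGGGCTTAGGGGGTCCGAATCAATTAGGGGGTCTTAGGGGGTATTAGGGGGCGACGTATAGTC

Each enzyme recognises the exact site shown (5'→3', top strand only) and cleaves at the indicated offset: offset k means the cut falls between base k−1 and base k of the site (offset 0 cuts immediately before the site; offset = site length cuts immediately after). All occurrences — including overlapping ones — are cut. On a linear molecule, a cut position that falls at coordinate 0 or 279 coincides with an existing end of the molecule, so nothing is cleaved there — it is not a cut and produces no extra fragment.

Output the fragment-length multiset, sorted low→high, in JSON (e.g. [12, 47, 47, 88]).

Per-enzyme occurrences:
  AzqIX AGGT/0: at [4, 38, 56, 60, 83] ⇒ [4, 38, 56, 60, 83]
  MvoII TTAGGGGG/2: at [16, 67, 186, 212, 221, 239, 249, 259] ⇒ [18, 69, 188, 214, 223, 241, 251, 261]
  VbrII CCGGA/4: at [9, 24, 43, 102, 119, 139, 154] ⇒ [13, 28, 47, 106, 123, 143, 158]
  LmaIV GACGTAT/6: at [95, 144, 201, 268] ⇒ [101, 150, 207, 274]
  NpsIV GCCT/0: at [76, 127, 135] ⇒ [76, 127, 135]

All cut coordinates (distinct, sorted): [4, 13, 18, 28, 38, 47, 56, 60, 69, 76, 83, 101, 106, 123, 127, 135, 143, 150, 158, 188, 207, 214, 223, 241, 251, 261, 274]

Fragment lengths:
  [0,4): 4 bp
  [4,13): 9 bp
  [13,18): 5 bp
  [18,28): 10 bp
  [28,38): 10 bp
  [38,47): 9 bp
  [47,56): 9 bp
  [56,60): 4 bp
  [60,69): 9 bp
  [69,76): 7 bp
  [76,83): 7 bp
  [83,101): 18 bp
  [101,106): 5 bp
  [106,123): 17 bp
  [123,127): 4 bp
  [127,135): 8 bp
  [135,143): 8 bp
  [143,150): 7 bp
  [150,158): 8 bp
  [158,188): 30 bp
  [188,207): 19 bp
  [207,214): 7 bp
  [214,223): 9 bp
  [223,241): 18 bp
  [241,251): 10 bp
  [251,261): 10 bp
  [261,274): 13 bp
  [274,279): 5 bp

[4,4,4,5,5,5,7,7,7,7,8,8,8,9,9,9,9,9,10,10,10,10,13,17,18,18,19,30]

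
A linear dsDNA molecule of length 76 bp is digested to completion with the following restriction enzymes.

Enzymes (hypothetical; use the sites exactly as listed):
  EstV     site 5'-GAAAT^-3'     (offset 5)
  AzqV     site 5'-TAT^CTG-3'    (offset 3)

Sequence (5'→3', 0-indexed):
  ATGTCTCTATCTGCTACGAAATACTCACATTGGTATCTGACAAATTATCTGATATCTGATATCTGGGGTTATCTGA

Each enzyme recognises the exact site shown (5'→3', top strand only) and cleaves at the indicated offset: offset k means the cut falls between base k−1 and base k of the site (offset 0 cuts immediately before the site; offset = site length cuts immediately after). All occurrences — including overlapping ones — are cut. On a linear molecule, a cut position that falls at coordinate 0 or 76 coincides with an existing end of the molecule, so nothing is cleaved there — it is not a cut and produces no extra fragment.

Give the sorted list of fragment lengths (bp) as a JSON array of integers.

Per-enzyme occurrences:
  EstV (GAAAT, off=5): starts [17] → cuts [22]
  AzqV (TATCTG, off=3): starts [7, 33, 45, 52, 59, 69] → cuts [10, 36, 48, 55, 62, 72]

All cut coordinates (distinct, sorted): [10, 22, 36, 48, 55, 62, 72]

Fragment lengths:
  [0,10): 10 bp
  [10,22): 12 bp
  [22,36): 14 bp
  [36,48): 12 bp
  [48,55): 7 bp
  [55,62): 7 bp
  [62,72): 10 bp
  [72,76): 4 bp

[4,7,7,10,10,12,12,14]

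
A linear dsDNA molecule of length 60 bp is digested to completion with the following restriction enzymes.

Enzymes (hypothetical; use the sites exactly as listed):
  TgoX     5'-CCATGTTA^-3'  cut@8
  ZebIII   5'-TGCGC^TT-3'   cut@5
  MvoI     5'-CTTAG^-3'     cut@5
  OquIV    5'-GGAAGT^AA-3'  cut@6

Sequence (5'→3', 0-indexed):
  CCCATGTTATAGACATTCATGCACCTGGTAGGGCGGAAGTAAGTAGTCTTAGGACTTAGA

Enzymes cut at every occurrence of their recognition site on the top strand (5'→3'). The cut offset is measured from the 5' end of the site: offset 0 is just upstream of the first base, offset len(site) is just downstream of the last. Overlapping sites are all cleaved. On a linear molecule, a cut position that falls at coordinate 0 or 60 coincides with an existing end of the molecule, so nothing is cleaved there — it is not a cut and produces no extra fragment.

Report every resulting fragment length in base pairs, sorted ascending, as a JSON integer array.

Site scan:
  TgoX (CCATGTTA, off=8): starts [1] → cuts [9]
  ZebIII (TGCGCTT, off=5): no sites
  MvoI (CTTAG, off=5): starts [47, 54] → cuts [52, 59]
  OquIV (GGAAGTAA, off=6): starts [34] → cuts [40]

Pooled cuts: [9, 40, 52, 59]

Fragment lengths:
  [0,9): 9 bp
  [9,40): 31 bp
  [40,52): 12 bp
  [52,59): 7 bp
  [59,60): 1 bp

[1,7,9,12,31]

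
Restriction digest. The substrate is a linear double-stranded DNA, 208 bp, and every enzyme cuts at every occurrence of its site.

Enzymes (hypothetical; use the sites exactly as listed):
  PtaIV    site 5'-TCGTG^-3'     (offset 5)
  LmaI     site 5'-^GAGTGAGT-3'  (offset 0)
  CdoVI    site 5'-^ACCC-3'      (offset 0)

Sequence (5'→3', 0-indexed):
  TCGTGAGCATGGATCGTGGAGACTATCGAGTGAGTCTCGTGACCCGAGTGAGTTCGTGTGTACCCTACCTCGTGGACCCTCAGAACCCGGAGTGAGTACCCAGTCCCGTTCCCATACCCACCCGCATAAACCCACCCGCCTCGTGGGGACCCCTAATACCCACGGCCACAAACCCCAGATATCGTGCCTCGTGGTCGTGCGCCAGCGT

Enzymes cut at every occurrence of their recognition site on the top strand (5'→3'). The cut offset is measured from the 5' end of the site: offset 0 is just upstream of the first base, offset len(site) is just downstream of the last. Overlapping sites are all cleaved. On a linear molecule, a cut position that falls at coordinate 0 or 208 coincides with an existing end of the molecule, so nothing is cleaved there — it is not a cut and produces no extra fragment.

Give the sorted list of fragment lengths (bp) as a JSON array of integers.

Site scan:
  PtaIV TCGTG/5: at [0, 13, 36, 53, 69, 140, 181, 188, 194] ⇒ [5, 18, 41, 58, 74, 145, 186, 193, 199]
  LmaI GAGTGAGT/0: at [27, 45, 89] ⇒ [27, 45, 89]
  CdoVI ACCC/0: at [41, 61, 75, 84, 97, 115, 119, 129, 133, 148, 157, 171] ⇒ [41, 61, 75, 84, 97, 115, 119, 129, 133, 148, 157, 171]

Pooled cuts: [5, 18, 27, 41, 45, 58, 61, 74, 75, 84, 89, 97, 115, 119, 129, 133, 145, 148, 157, 171, 186, 193, 199]

Fragment lengths:
  [0,5): 5 bp
  [5,18): 13 bp
  [18,27): 9 bp
  [27,41): 14 bp
  [41,45): 4 bp
  [45,58): 13 bp
  [58,61): 3 bp
  [61,74): 13 bp
  [74,75): 1 bp
  [75,84): 9 bp
  [84,89): 5 bp
  [89,97): 8 bp
  [97,115): 18 bp
  [115,119): 4 bp
  [119,129): 10 bp
  [129,133): 4 bp
  [133,145): 12 bp
  [145,148): 3 bp
  [148,157): 9 bp
  [157,171): 14 bp
  [171,186): 15 bp
  [186,193): 7 bp
  [193,199): 6 bp
  [199,208): 9 bp

[1,3,3,4,4,4,5,5,6,7,8,9,9,9,9,10,12,13,13,13,14,14,15,18]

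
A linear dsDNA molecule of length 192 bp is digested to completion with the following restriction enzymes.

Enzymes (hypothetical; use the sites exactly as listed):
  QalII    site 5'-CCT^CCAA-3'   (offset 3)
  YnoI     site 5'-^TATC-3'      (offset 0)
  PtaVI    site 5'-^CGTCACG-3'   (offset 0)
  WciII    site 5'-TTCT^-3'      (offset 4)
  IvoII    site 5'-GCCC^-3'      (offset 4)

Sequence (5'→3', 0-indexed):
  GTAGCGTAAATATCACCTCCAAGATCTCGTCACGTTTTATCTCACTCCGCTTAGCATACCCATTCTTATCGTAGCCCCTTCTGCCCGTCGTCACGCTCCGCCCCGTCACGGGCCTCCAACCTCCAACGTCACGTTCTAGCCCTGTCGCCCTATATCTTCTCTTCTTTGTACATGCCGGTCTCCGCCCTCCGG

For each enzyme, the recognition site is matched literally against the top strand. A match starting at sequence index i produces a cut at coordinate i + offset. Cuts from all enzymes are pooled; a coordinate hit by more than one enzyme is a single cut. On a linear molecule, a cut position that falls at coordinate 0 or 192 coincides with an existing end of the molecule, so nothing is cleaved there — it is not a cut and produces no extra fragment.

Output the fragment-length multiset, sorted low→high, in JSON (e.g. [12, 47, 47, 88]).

Scan for sites:
  QalII CCTCCAA/3: at [15, 112, 119] ⇒ [18, 115, 122]
  YnoI TATC/0: at [10, 37, 66, 152] ⇒ [10, 37, 66, 152]
  PtaVI CGTCACG/0: at [27, 88, 103, 126] ⇒ [27, 88, 103, 126]
  WciII TTCT/4: at [62, 78, 133, 156, 161] ⇒ [66, 82, 137, 160, 165]
  IvoII GCCC/4: at [73, 82, 99, 138, 146, 183] ⇒ [77, 86, 103, 142, 150, 187]

All cut coordinates (distinct, sorted): [10, 18, 27, 37, 66, 77, 82, 86, 88, 103, 115, 122, 126, 137, 142, 150, 152, 160, 165, 187]

Fragments:
  [0,10): 10 bp
  [10,18): 8 bp
  [18,27): 9 bp
  [27,37): 10 bp
  [37,66): 29 bp
  [66,77): 11 bp
  [77,82): 5 bp
  [82,86): 4 bp
  [86,88): 2 bp
  [88,103): 15 bp
  [103,115): 12 bp
  [115,122): 7 bp
  [122,126): 4 bp
  [126,137): 11 bp
  [137,142): 5 bp
  [142,150): 8 bp
  [150,152): 2 bp
  [152,160): 8 bp
  [160,165): 5 bp
  [165,187): 22 bp
  [187,192): 5 bp

[2,2,4,4,5,5,5,5,7,8,8,8,9,10,10,11,11,12,15,22,29]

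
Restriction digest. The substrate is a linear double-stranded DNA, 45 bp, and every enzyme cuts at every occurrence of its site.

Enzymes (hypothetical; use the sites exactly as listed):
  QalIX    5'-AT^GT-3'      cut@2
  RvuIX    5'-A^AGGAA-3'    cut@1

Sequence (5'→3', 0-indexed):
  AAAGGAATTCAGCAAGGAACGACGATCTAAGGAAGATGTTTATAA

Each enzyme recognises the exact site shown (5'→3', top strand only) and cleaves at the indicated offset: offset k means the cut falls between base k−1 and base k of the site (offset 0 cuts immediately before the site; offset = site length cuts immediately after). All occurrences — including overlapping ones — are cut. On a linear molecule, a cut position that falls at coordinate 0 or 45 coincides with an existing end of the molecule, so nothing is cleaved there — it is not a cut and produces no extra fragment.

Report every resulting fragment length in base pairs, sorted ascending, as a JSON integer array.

[2,8,8,12,15]

Scan for sites:
  QalIX ATGT/2: at [35] ⇒ [37]
  RvuIX AAGGAA/1: at [1, 13, 28] ⇒ [2, 14, 29]

All cut coordinates (distinct, sorted): [2, 14, 29, 37]

Fragment lengths:
  [0,2): 2 bp
  [2,14): 12 bp
  [14,29): 15 bp
  [29,37): 8 bp
  [37,45): 8 bp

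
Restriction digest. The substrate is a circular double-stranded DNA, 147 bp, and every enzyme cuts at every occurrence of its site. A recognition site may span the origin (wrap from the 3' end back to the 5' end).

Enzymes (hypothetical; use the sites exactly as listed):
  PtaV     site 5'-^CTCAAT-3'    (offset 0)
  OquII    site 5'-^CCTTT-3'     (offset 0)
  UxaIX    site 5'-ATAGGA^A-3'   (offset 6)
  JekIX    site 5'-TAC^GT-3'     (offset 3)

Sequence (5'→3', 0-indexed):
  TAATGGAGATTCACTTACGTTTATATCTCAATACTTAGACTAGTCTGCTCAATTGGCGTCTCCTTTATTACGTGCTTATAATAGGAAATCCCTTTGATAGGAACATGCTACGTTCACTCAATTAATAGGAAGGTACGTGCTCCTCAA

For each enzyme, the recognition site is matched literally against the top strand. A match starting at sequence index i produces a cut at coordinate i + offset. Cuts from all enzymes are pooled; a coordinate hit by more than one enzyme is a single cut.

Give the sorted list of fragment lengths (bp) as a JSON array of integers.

[4,5,6,6,8,9,10,12,14,14,15,21,23]

Per-enzyme occurrences:
  PtaV (CTCAAT, off=0): starts [26, 47, 116, 142] → cuts [26, 47, 116, 142]
  OquII (CCTTT, off=0): starts [61, 90] → cuts [61, 90]
  UxaIX (ATAGGAA, off=6): starts [80, 96, 124] → cuts [86, 102, 130]
  JekIX (TACGT, off=3): starts [15, 68, 108, 133] → cuts [18, 71, 111, 136]

Pooled cuts: [18, 26, 47, 61, 71, 86, 90, 102, 111, 116, 130, 136, 142]

Fragments:
  18→26: 8 bp
  26→47: 21 bp
  47→61: 14 bp
  61→71: 10 bp
  71→86: 15 bp
  86→90: 4 bp
  90→102: 12 bp
  102→111: 9 bp
  111→116: 5 bp
  116→130: 14 bp
  130→136: 6 bp
  136→142: 6 bp
  142→18 (wrap): 147-142+18 = 23 bp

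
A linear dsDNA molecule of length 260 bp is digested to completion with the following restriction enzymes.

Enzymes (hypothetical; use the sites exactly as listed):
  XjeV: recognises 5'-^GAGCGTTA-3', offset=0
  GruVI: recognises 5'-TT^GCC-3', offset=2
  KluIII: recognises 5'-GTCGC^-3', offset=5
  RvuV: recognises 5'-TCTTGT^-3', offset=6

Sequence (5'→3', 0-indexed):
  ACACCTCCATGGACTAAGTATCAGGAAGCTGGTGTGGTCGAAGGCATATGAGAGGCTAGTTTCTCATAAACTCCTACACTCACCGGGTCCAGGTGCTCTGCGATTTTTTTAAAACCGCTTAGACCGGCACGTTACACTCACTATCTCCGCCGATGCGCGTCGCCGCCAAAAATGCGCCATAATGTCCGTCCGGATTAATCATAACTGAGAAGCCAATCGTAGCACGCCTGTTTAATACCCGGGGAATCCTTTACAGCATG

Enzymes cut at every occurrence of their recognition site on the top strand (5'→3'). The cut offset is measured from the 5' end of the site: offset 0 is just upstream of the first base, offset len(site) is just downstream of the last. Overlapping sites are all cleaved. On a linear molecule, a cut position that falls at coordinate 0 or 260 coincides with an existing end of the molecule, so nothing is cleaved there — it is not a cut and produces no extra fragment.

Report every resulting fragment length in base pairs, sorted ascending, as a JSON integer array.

Site scan:
  XjeV (GAGCGTTA, off=0): no sites
  GruVI (TTGCC, off=2): no sites
  KluIII GTCGC/5: at [158] ⇒ [163]
  RvuV (TCTTGT, off=6): no sites

All cut coordinates (distinct, sorted): [163]

Fragment lengths:
  [0,163): 163 bp
  [163,260): 97 bp

[97,163]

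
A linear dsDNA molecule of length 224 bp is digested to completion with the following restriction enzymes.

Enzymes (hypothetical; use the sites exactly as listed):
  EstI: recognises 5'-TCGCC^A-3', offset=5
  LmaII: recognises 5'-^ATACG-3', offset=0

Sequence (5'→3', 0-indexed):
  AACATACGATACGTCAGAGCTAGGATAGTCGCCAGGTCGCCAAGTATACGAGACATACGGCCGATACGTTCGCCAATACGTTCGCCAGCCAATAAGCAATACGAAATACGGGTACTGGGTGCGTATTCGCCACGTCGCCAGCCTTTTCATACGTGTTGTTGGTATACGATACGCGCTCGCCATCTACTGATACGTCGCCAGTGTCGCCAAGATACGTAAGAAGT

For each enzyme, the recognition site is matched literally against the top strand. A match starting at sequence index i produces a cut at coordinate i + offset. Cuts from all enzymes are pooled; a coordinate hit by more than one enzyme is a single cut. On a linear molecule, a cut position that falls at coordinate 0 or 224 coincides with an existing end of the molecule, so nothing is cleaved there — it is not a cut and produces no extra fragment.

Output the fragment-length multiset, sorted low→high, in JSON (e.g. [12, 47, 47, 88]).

Site scan:
  EstI (TCGCCA, off=5): starts [28, 36, 69, 81, 126, 134, 176, 194, 203] → cuts [33, 41, 74, 86, 131, 139, 181, 199, 208]
  LmaII (ATACG, off=0): starts [3, 8, 45, 54, 63, 75, 98, 105, 148, 163, 168, 189, 211] → cuts [3, 8, 45, 54, 63, 75, 98, 105, 148, 163, 168, 189, 211]

All cut coordinates (distinct, sorted): [3, 8, 33, 41, 45, 54, 63, 74, 75, 86, 98, 105, 131, 139, 148, 163, 168, 181, 189, 199, 208, 211]

Fragment lengths:
  [0,3): 3 bp
  [3,8): 5 bp
  [8,33): 25 bp
  [33,41): 8 bp
  [41,45): 4 bp
  [45,54): 9 bp
  [54,63): 9 bp
  [63,74): 11 bp
  [74,75): 1 bp
  [75,86): 11 bp
  [86,98): 12 bp
  [98,105): 7 bp
  [105,131): 26 bp
  [131,139): 8 bp
  [139,148): 9 bp
  [148,163): 15 bp
  [163,168): 5 bp
  [168,181): 13 bp
  [181,189): 8 bp
  [189,199): 10 bp
  [199,208): 9 bp
  [208,211): 3 bp
  [211,224): 13 bp

[1,3,3,4,5,5,7,8,8,8,9,9,9,9,10,11,11,12,13,13,15,25,26]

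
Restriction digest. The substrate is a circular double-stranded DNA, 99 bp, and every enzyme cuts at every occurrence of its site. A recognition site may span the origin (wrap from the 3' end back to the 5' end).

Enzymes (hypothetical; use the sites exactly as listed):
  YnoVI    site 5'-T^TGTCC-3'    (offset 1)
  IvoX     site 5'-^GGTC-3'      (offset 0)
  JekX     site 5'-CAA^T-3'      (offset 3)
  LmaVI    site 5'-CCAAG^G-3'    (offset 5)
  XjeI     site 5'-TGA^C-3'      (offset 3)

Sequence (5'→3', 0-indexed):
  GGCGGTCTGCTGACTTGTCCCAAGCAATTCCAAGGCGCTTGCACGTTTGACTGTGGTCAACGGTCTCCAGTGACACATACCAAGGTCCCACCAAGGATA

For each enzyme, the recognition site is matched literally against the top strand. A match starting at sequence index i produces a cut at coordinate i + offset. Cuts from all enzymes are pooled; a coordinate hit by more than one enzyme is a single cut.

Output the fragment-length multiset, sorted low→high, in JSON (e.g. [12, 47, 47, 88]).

[1,2,4,7,7,7,10,10,11,12,12,16]

Per-enzyme occurrences:
  YnoVI TTGTCC/1: at [14] ⇒ [15]
  IvoX GGTC/0: at [3, 54, 61, 83] ⇒ [3, 54, 61, 83]
  JekX CAAT/3: at [24] ⇒ [27]
  LmaVI CCAAGG/5: at [29, 79, 90] ⇒ [34, 84, 95]
  XjeI TGAC/3: at [10, 47, 70] ⇒ [13, 50, 73]

All cut coordinates (distinct, sorted): [3, 13, 15, 27, 34, 50, 54, 61, 73, 83, 84, 95]

Fragment lengths:
  3→13: 10 bp
  13→15: 2 bp
  15→27: 12 bp
  27→34: 7 bp
  34→50: 16 bp
  50→54: 4 bp
  54→61: 7 bp
  61→73: 12 bp
  73→83: 10 bp
  83→84: 1 bp
  84→95: 11 bp
  95→3 (wrap): 99-95+3 = 7 bp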